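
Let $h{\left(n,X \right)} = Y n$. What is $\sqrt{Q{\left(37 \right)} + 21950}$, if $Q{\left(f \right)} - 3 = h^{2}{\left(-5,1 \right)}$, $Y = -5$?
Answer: $\sqrt{22578} \approx 150.26$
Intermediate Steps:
$h{\left(n,X \right)} = - 5 n$
$Q{\left(f \right)} = 628$ ($Q{\left(f \right)} = 3 + \left(\left(-5\right) \left(-5\right)\right)^{2} = 3 + 25^{2} = 3 + 625 = 628$)
$\sqrt{Q{\left(37 \right)} + 21950} = \sqrt{628 + 21950} = \sqrt{22578}$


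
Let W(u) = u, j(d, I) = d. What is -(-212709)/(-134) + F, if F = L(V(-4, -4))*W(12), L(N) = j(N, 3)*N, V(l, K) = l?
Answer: -186981/134 ≈ -1395.4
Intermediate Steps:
L(N) = N² (L(N) = N*N = N²)
F = 192 (F = (-4)²*12 = 16*12 = 192)
-(-212709)/(-134) + F = -(-212709)/(-134) + 192 = -(-212709)*(-1)/134 + 192 = -1447*147/134 + 192 = -212709/134 + 192 = -186981/134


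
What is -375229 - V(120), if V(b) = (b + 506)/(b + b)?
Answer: -45027793/120 ≈ -3.7523e+5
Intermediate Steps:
V(b) = (506 + b)/(2*b) (V(b) = (506 + b)/((2*b)) = (506 + b)*(1/(2*b)) = (506 + b)/(2*b))
-375229 - V(120) = -375229 - (506 + 120)/(2*120) = -375229 - 626/(2*120) = -375229 - 1*313/120 = -375229 - 313/120 = -45027793/120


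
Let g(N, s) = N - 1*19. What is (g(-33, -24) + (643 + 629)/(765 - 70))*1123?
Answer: -39156764/695 ≈ -56341.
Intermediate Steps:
g(N, s) = -19 + N (g(N, s) = N - 19 = -19 + N)
(g(-33, -24) + (643 + 629)/(765 - 70))*1123 = ((-19 - 33) + (643 + 629)/(765 - 70))*1123 = (-52 + 1272/695)*1123 = -34868/695*1123 = -39156764/695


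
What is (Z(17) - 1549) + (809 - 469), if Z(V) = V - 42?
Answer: -1234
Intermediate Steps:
Z(V) = -42 + V
(Z(17) - 1549) + (809 - 469) = ((-42 + 17) - 1549) + (809 - 469) = (-25 - 1549) + 340 = -1574 + 340 = -1234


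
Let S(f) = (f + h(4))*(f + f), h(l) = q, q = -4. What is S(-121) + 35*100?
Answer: 33750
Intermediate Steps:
h(l) = -4
S(f) = 2*f*(-4 + f) (S(f) = (f - 4)*(f + f) = (-4 + f)*(2*f) = 2*f*(-4 + f))
S(-121) + 35*100 = 2*(-121)*(-4 - 121) + 35*100 = 2*(-121)*(-125) + 3500 = 30250 + 3500 = 33750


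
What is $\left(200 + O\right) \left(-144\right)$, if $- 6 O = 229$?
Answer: $-23304$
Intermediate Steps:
$O = - \frac{229}{6}$ ($O = \left(- \frac{1}{6}\right) 229 = - \frac{229}{6} \approx -38.167$)
$\left(200 + O\right) \left(-144\right) = \left(200 - \frac{229}{6}\right) \left(-144\right) = \frac{971}{6} \left(-144\right) = -23304$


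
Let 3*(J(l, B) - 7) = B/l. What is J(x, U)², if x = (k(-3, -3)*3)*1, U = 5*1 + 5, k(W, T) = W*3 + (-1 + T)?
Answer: 654481/13689 ≈ 47.811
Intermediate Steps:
k(W, T) = -1 + T + 3*W (k(W, T) = 3*W + (-1 + T) = -1 + T + 3*W)
U = 10 (U = 5 + 5 = 10)
x = -39 (x = ((-1 - 3 + 3*(-3))*3)*1 = ((-1 - 3 - 9)*3)*1 = -13*3*1 = -39*1 = -39)
J(l, B) = 7 + B/(3*l) (J(l, B) = 7 + (B/l)/3 = 7 + B/(3*l))
J(x, U)² = (7 + (⅓)*10/(-39))² = (7 + (⅓)*10*(-1/39))² = (7 - 10/117)² = (809/117)² = 654481/13689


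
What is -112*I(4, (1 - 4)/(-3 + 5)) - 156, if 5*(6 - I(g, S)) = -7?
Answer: -4924/5 ≈ -984.80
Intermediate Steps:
I(g, S) = 37/5 (I(g, S) = 6 - ⅕*(-7) = 6 + 7/5 = 37/5)
-112*I(4, (1 - 4)/(-3 + 5)) - 156 = -112*37/5 - 156 = -4144/5 - 156 = -4924/5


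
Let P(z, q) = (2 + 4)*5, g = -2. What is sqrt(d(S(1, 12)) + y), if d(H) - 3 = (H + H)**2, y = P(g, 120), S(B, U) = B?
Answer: sqrt(37) ≈ 6.0828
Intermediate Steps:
P(z, q) = 30 (P(z, q) = 6*5 = 30)
y = 30
d(H) = 3 + 4*H**2 (d(H) = 3 + (H + H)**2 = 3 + (2*H)**2 = 3 + 4*H**2)
sqrt(d(S(1, 12)) + y) = sqrt((3 + 4*1**2) + 30) = sqrt((3 + 4*1) + 30) = sqrt((3 + 4) + 30) = sqrt(7 + 30) = sqrt(37)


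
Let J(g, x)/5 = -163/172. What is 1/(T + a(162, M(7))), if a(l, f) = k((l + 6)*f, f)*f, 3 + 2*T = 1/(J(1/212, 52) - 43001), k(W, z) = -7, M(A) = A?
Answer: -14793974/747095859 ≈ -0.019802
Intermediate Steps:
J(g, x) = -815/172 (J(g, x) = 5*(-163/172) = -815/172)
T = -22191133/14793974 (T = -3/2 + 1/(2*(-815/172 - 43001)) = -3/2 + 1/(2*(-7396987/172)) = -3/2 + (½)*(-172/7396987) = -3/2 - 86/7396987 = -22191133/14793974 ≈ -1.5000)
a(l, f) = -7*f
1/(T + a(162, M(7))) = 1/(-22191133/14793974 - 7*7) = 1/(-22191133/14793974 - 49) = 1/(-747095859/14793974) = -14793974/747095859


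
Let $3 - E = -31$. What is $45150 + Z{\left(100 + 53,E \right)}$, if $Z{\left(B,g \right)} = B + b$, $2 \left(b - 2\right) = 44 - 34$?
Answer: $45310$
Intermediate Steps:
$E = 34$ ($E = 3 - -31 = 3 + 31 = 34$)
$b = 7$ ($b = 2 + \frac{44 - 34}{2} = 2 + \frac{1}{2} \cdot 10 = 2 + 5 = 7$)
$Z{\left(B,g \right)} = 7 + B$ ($Z{\left(B,g \right)} = B + 7 = 7 + B$)
$45150 + Z{\left(100 + 53,E \right)} = 45150 + \left(7 + \left(100 + 53\right)\right) = 45150 + \left(7 + 153\right) = 45150 + 160 = 45310$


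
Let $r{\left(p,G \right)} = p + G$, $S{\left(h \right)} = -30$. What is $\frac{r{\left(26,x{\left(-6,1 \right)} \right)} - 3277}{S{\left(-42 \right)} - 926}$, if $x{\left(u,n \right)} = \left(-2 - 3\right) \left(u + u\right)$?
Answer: $\frac{3191}{956} \approx 3.3379$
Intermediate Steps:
$x{\left(u,n \right)} = - 10 u$ ($x{\left(u,n \right)} = - 5 \cdot 2 u = - 10 u$)
$r{\left(p,G \right)} = G + p$
$\frac{r{\left(26,x{\left(-6,1 \right)} \right)} - 3277}{S{\left(-42 \right)} - 926} = \frac{\left(\left(-10\right) \left(-6\right) + 26\right) - 3277}{-30 - 926} = \frac{\left(60 + 26\right) - 3277}{-956} = \left(86 - 3277\right) \left(- \frac{1}{956}\right) = \left(-3191\right) \left(- \frac{1}{956}\right) = \frac{3191}{956}$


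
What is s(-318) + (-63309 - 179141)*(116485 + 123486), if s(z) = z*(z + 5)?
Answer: -58180869416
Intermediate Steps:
s(z) = z*(5 + z)
s(-318) + (-63309 - 179141)*(116485 + 123486) = -318*(5 - 318) + (-63309 - 179141)*(116485 + 123486) = -318*(-313) - 242450*239971 = 99534 - 58180968950 = -58180869416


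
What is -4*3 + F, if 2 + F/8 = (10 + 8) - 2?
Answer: 100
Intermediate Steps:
F = 112 (F = -16 + 8*((10 + 8) - 2) = -16 + 8*(18 - 2) = -16 + 8*16 = -16 + 128 = 112)
-4*3 + F = -4*3 + 112 = -12 + 112 = 100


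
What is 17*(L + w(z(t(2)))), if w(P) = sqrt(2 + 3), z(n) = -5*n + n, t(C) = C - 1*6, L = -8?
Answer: -136 + 17*sqrt(5) ≈ -97.987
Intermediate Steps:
t(C) = -6 + C (t(C) = C - 6 = -6 + C)
z(n) = -4*n
w(P) = sqrt(5)
17*(L + w(z(t(2)))) = 17*(-8 + sqrt(5)) = -136 + 17*sqrt(5)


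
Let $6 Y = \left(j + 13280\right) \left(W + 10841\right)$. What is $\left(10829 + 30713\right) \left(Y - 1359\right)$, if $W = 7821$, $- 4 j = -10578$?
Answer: $\frac{6172619120915}{3} \approx 2.0575 \cdot 10^{12}$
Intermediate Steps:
$j = \frac{5289}{2}$ ($j = \left(- \frac{1}{4}\right) \left(-10578\right) = \frac{5289}{2} \approx 2644.5$)
$Y = \frac{297183019}{6}$ ($Y = \frac{\left(\frac{5289}{2} + 13280\right) \left(7821 + 10841\right)}{6} = \frac{\frac{31849}{2} \cdot 18662}{6} = \frac{1}{6} \cdot 297183019 = \frac{297183019}{6} \approx 4.953 \cdot 10^{7}$)
$\left(10829 + 30713\right) \left(Y - 1359\right) = \left(10829 + 30713\right) \left(\frac{297183019}{6} - 1359\right) = 41542 \cdot \frac{297174865}{6} = \frac{6172619120915}{3}$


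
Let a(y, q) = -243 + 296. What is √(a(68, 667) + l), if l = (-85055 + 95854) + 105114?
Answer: √115966 ≈ 340.54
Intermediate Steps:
a(y, q) = 53
l = 115913 (l = 10799 + 105114 = 115913)
√(a(68, 667) + l) = √(53 + 115913) = √115966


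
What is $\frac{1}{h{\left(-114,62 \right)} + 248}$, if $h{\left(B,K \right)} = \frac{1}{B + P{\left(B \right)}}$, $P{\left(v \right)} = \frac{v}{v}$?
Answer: $\frac{113}{28023} \approx 0.0040324$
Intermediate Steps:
$P{\left(v \right)} = 1$
$h{\left(B,K \right)} = \frac{1}{1 + B}$ ($h{\left(B,K \right)} = \frac{1}{B + 1} = \frac{1}{1 + B}$)
$\frac{1}{h{\left(-114,62 \right)} + 248} = \frac{1}{\frac{1}{1 - 114} + 248} = \frac{1}{\frac{1}{-113} + 248} = \frac{1}{- \frac{1}{113} + 248} = \frac{1}{\frac{28023}{113}} = \frac{113}{28023}$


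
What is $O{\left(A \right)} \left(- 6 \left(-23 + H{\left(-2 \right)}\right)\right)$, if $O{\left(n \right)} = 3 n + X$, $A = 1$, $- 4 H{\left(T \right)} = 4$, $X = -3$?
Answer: $0$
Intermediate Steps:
$H{\left(T \right)} = -1$ ($H{\left(T \right)} = \left(- \frac{1}{4}\right) 4 = -1$)
$O{\left(n \right)} = -3 + 3 n$ ($O{\left(n \right)} = 3 n - 3 = -3 + 3 n$)
$O{\left(A \right)} \left(- 6 \left(-23 + H{\left(-2 \right)}\right)\right) = \left(-3 + 3 \cdot 1\right) \left(- 6 \left(-23 - 1\right)\right) = \left(-3 + 3\right) \left(\left(-6\right) \left(-24\right)\right) = 0 \cdot 144 = 0$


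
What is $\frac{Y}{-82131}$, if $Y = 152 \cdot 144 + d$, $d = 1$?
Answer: $- \frac{3127}{11733} \approx -0.26651$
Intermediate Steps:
$Y = 21889$ ($Y = 152 \cdot 144 + 1 = 21888 + 1 = 21889$)
$\frac{Y}{-82131} = \frac{21889}{-82131} = 21889 \left(- \frac{1}{82131}\right) = - \frac{3127}{11733}$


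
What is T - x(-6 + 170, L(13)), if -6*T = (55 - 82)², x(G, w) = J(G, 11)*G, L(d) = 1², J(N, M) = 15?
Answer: -5163/2 ≈ -2581.5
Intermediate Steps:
L(d) = 1
x(G, w) = 15*G
T = -243/2 (T = -(55 - 82)²/6 = -⅙*(-27)² = -⅙*729 = -243/2 ≈ -121.50)
T - x(-6 + 170, L(13)) = -243/2 - 15*(-6 + 170) = -243/2 - 15*164 = -243/2 - 1*2460 = -243/2 - 2460 = -5163/2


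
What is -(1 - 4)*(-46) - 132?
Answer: -270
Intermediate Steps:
-(1 - 4)*(-46) - 132 = -1*(-3)*(-46) - 132 = 3*(-46) - 132 = -138 - 132 = -270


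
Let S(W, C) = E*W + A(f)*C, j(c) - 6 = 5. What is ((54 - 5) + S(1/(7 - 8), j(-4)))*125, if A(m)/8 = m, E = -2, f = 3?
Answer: 39375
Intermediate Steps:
j(c) = 11 (j(c) = 6 + 5 = 11)
A(m) = 8*m
S(W, C) = -2*W + 24*C (S(W, C) = -2*W + (8*3)*C = -2*W + 24*C)
((54 - 5) + S(1/(7 - 8), j(-4)))*125 = ((54 - 5) + (-2/(7 - 8) + 24*11))*125 = (49 + (-2/(-1) + 264))*125 = (49 + (-2*(-1) + 264))*125 = (49 + (2 + 264))*125 = (49 + 266)*125 = 315*125 = 39375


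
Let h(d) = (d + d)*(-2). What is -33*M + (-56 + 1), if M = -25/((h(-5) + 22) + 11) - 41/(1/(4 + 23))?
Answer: 1934053/53 ≈ 36492.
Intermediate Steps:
h(d) = -4*d (h(d) = (2*d)*(-2) = -4*d)
M = -58696/53 (M = -25/((-4*(-5) + 22) + 11) - 41/(1/(4 + 23)) = -25/((20 + 22) + 11) - 41/(1/27) = -25/(42 + 11) - 41/1/27 = -25/53 - 41*27 = -25*1/53 - 1107 = -25/53 - 1107 = -58696/53 ≈ -1107.5)
-33*M + (-56 + 1) = -33*(-58696/53) + (-56 + 1) = 1936968/53 - 55 = 1934053/53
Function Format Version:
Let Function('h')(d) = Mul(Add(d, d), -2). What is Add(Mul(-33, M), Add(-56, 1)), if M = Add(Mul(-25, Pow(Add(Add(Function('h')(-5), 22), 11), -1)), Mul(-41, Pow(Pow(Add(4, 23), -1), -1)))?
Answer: Rational(1934053, 53) ≈ 36492.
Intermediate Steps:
Function('h')(d) = Mul(-4, d) (Function('h')(d) = Mul(Mul(2, d), -2) = Mul(-4, d))
M = Rational(-58696, 53) (M = Add(Mul(-25, Pow(Add(Add(Mul(-4, -5), 22), 11), -1)), Mul(-41, Pow(Pow(Add(4, 23), -1), -1))) = Add(Mul(-25, Pow(Add(Add(20, 22), 11), -1)), Mul(-41, Pow(Pow(27, -1), -1))) = Add(Mul(-25, Pow(Add(42, 11), -1)), Mul(-41, Pow(Rational(1, 27), -1))) = Add(Mul(-25, Pow(53, -1)), Mul(-41, 27)) = Add(Mul(-25, Rational(1, 53)), -1107) = Add(Rational(-25, 53), -1107) = Rational(-58696, 53) ≈ -1107.5)
Add(Mul(-33, M), Add(-56, 1)) = Add(Mul(-33, Rational(-58696, 53)), Add(-56, 1)) = Add(Rational(1936968, 53), -55) = Rational(1934053, 53)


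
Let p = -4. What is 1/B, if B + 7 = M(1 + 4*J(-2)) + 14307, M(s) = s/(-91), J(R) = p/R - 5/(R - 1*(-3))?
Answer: 91/1301311 ≈ 6.9930e-5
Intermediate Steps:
J(R) = -5/(3 + R) - 4/R (J(R) = -4/R - 5/(R - 1*(-3)) = -4/R - 5/(R + 3) = -4/R - 5/(3 + R) = -5/(3 + R) - 4/R)
M(s) = -s/91 (M(s) = s*(-1/91) = -s/91)
B = 1301311/91 (B = -7 + (-(1 + 4*(3*(-4 - 3*(-2))/(-2*(3 - 2))))/91 + 14307) = -7 + (-(1 + 4*(3*(-1/2)*(-4 + 6)/1))/91 + 14307) = -7 + (-(1 + 4*(3*(-1/2)*1*2))/91 + 14307) = -7 + (-(1 + 4*(-3))/91 + 14307) = -7 + (-(1 - 12)/91 + 14307) = -7 + (-1/91*(-11) + 14307) = -7 + (11/91 + 14307) = -7 + 1301948/91 = 1301311/91 ≈ 14300.)
1/B = 1/(1301311/91) = 91/1301311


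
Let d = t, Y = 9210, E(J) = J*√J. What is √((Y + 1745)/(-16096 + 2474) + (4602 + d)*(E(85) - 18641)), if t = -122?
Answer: √(-316251720224370 + 1442057612800*√85)/1946 ≈ 8944.3*I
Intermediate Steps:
E(J) = J^(3/2)
d = -122
√((Y + 1745)/(-16096 + 2474) + (4602 + d)*(E(85) - 18641)) = √((9210 + 1745)/(-16096 + 2474) + (4602 - 122)*(85^(3/2) - 18641)) = √(10955/(-13622) + 4480*(85*√85 - 18641)) = √(10955*(-1/13622) + 4480*(-18641 + 85*√85)) = √(-1565/1946 + (-83511680 + 380800*√85)) = √(-162513730845/1946 + 380800*√85)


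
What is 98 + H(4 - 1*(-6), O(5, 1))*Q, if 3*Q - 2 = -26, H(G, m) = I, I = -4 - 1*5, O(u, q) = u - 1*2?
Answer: 170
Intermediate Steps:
O(u, q) = -2 + u (O(u, q) = u - 2 = -2 + u)
I = -9 (I = -4 - 5 = -9)
H(G, m) = -9
Q = -8 (Q = 2/3 + (1/3)*(-26) = 2/3 - 26/3 = -8)
98 + H(4 - 1*(-6), O(5, 1))*Q = 98 - 9*(-8) = 98 + 72 = 170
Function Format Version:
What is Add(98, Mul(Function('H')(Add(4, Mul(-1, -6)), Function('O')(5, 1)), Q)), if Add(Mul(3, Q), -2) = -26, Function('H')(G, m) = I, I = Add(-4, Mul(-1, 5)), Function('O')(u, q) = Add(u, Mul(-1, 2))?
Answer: 170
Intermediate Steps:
Function('O')(u, q) = Add(-2, u) (Function('O')(u, q) = Add(u, -2) = Add(-2, u))
I = -9 (I = Add(-4, -5) = -9)
Function('H')(G, m) = -9
Q = -8 (Q = Add(Rational(2, 3), Mul(Rational(1, 3), -26)) = Add(Rational(2, 3), Rational(-26, 3)) = -8)
Add(98, Mul(Function('H')(Add(4, Mul(-1, -6)), Function('O')(5, 1)), Q)) = Add(98, Mul(-9, -8)) = Add(98, 72) = 170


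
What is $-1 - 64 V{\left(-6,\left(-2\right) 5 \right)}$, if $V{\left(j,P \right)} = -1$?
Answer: $63$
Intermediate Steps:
$-1 - 64 V{\left(-6,\left(-2\right) 5 \right)} = -1 - -64 = -1 + 64 = 63$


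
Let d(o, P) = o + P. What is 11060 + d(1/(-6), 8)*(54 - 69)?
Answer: 21885/2 ≈ 10943.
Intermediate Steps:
d(o, P) = P + o
11060 + d(1/(-6), 8)*(54 - 69) = 11060 + (8 + 1/(-6))*(54 - 69) = 11060 + (8 - 1/6)*(-15) = 11060 + (47/6)*(-15) = 11060 - 235/2 = 21885/2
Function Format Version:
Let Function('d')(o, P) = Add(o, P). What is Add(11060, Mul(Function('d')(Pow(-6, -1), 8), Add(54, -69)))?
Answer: Rational(21885, 2) ≈ 10943.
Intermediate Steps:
Function('d')(o, P) = Add(P, o)
Add(11060, Mul(Function('d')(Pow(-6, -1), 8), Add(54, -69))) = Add(11060, Mul(Add(8, Pow(-6, -1)), Add(54, -69))) = Add(11060, Mul(Add(8, Rational(-1, 6)), -15)) = Add(11060, Mul(Rational(47, 6), -15)) = Add(11060, Rational(-235, 2)) = Rational(21885, 2)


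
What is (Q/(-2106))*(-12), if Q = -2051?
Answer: -4102/351 ≈ -11.687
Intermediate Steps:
(Q/(-2106))*(-12) = -2051/(-2106)*(-12) = -2051*(-1/2106)*(-12) = (2051/2106)*(-12) = -4102/351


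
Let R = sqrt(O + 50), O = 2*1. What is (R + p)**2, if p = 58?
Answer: 3416 + 232*sqrt(13) ≈ 4252.5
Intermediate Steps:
O = 2
R = 2*sqrt(13) (R = sqrt(2 + 50) = sqrt(52) = 2*sqrt(13) ≈ 7.2111)
(R + p)**2 = (2*sqrt(13) + 58)**2 = (58 + 2*sqrt(13))**2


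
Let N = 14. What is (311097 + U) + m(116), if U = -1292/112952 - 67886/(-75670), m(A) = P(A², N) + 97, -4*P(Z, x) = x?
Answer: 23748008898771/76313195 ≈ 3.1119e+5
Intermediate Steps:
P(Z, x) = -x/4
m(A) = 187/2 (m(A) = -¼*14 + 97 = -7/2 + 97 = 187/2)
U = 135180247/152626390 (U = -1292*1/112952 - 67886*(-1/75670) = -323/28238 + 4849/5405 = 135180247/152626390 ≈ 0.88569)
(311097 + U) + m(116) = (311097 + 135180247/152626390) + 187/2 = 47481747230077/152626390 + 187/2 = 23748008898771/76313195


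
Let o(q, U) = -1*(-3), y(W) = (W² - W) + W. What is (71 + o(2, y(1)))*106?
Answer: 7844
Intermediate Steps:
y(W) = W²
o(q, U) = 3
(71 + o(2, y(1)))*106 = (71 + 3)*106 = 74*106 = 7844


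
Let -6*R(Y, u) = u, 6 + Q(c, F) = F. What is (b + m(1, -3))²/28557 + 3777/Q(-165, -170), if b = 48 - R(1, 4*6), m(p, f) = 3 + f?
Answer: -107383885/5026032 ≈ -21.366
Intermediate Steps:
Q(c, F) = -6 + F
R(Y, u) = -u/6
b = 52 (b = 48 - (-1)*4*6/6 = 48 - (-1)*24/6 = 48 - 1*(-4) = 48 + 4 = 52)
(b + m(1, -3))²/28557 + 3777/Q(-165, -170) = (52 + (3 - 3))²/28557 + 3777/(-6 - 170) = (52 + 0)²*(1/28557) + 3777/(-176) = 52²*(1/28557) + 3777*(-1/176) = 2704*(1/28557) - 3777/176 = 2704/28557 - 3777/176 = -107383885/5026032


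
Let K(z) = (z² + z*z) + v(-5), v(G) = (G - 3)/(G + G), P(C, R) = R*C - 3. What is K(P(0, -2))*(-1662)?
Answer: -156228/5 ≈ -31246.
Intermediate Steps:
P(C, R) = -3 + C*R (P(C, R) = C*R - 3 = -3 + C*R)
v(G) = (-3 + G)/(2*G) (v(G) = (-3 + G)/((2*G)) = (-3 + G)*(1/(2*G)) = (-3 + G)/(2*G))
K(z) = ⅘ + 2*z² (K(z) = (z² + z*z) + (½)*(-3 - 5)/(-5) = (z² + z²) + (½)*(-⅕)*(-8) = 2*z² + ⅘ = ⅘ + 2*z²)
K(P(0, -2))*(-1662) = (⅘ + 2*(-3 + 0*(-2))²)*(-1662) = (⅘ + 2*(-3 + 0)²)*(-1662) = (⅘ + 2*(-3)²)*(-1662) = (⅘ + 2*9)*(-1662) = (⅘ + 18)*(-1662) = (94/5)*(-1662) = -156228/5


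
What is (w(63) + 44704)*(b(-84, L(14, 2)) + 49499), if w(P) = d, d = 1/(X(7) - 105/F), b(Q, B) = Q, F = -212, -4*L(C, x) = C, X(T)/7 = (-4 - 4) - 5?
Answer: 42384996569940/19187 ≈ 2.2090e+9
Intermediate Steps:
X(T) = -91 (X(T) = 7*((-4 - 4) - 5) = 7*(-8 - 5) = 7*(-13) = -91)
L(C, x) = -C/4
d = -212/19187 (d = 1/(-91 - 105/(-212)) = 1/(-91 - 105*(-1/212)) = 1/(-91 + 105/212) = 1/(-19187/212) = -212/19187 ≈ -0.011049)
w(P) = -212/19187
(w(63) + 44704)*(b(-84, L(14, 2)) + 49499) = (-212/19187 + 44704)*(-84 + 49499) = (857735436/19187)*49415 = 42384996569940/19187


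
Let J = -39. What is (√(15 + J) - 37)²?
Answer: 1345 - 148*I*√6 ≈ 1345.0 - 362.52*I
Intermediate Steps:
(√(15 + J) - 37)² = (√(15 - 39) - 37)² = (√(-24) - 37)² = (2*I*√6 - 37)² = (-37 + 2*I*√6)²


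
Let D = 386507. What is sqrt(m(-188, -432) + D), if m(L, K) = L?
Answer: sqrt(386319) ≈ 621.55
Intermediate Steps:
sqrt(m(-188, -432) + D) = sqrt(-188 + 386507) = sqrt(386319)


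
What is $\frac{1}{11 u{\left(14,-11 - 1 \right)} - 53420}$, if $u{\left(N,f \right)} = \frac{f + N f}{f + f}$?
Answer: $- \frac{2}{106675} \approx -1.8749 \cdot 10^{-5}$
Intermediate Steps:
$u{\left(N,f \right)} = \frac{f + N f}{2 f}$
$\frac{1}{11 u{\left(14,-11 - 1 \right)} - 53420} = \frac{1}{11 \left(\frac{1}{2} + \frac{1}{2} \cdot 14\right) - 53420} = \frac{1}{11 \left(\frac{1}{2} + 7\right) - 53420} = \frac{1}{11 \cdot \frac{15}{2} - 53420} = \frac{1}{\frac{165}{2} - 53420} = \frac{1}{- \frac{106675}{2}} = - \frac{2}{106675}$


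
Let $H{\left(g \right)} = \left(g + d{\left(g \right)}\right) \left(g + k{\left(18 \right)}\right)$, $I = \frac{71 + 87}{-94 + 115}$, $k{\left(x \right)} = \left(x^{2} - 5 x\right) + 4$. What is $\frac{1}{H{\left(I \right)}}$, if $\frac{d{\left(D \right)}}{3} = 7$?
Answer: $\frac{441}{3088444} \approx 0.00014279$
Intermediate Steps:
$k{\left(x \right)} = 4 + x^{2} - 5 x$
$d{\left(D \right)} = 21$ ($d{\left(D \right)} = 3 \cdot 7 = 21$)
$I = \frac{158}{21} \approx 7.5238$
$H{\left(g \right)} = \left(21 + g\right) \left(238 + g\right)$ ($H{\left(g \right)} = \left(g + 21\right) \left(g + \left(4 + 18^{2} - 90\right)\right) = \left(21 + g\right) \left(g + \left(4 + 324 - 90\right)\right) = \left(21 + g\right) \left(g + 238\right) = \left(21 + g\right) \left(238 + g\right)$)
$\frac{1}{H{\left(I \right)}} = \frac{1}{4998 + \left(\frac{158}{21}\right)^{2} + 259 \cdot \frac{158}{21}} = \frac{1}{4998 + \frac{24964}{441} + \frac{5846}{3}} = \frac{1}{\frac{3088444}{441}} = \frac{441}{3088444}$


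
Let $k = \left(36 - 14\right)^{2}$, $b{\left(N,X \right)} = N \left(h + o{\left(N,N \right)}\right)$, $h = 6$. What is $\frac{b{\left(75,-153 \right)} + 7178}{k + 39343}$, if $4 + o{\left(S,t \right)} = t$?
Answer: $\frac{12953}{39827} \approx 0.32523$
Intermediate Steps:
$o{\left(S,t \right)} = -4 + t$
$b{\left(N,X \right)} = N \left(2 + N\right)$ ($b{\left(N,X \right)} = N \left(6 + \left(-4 + N\right)\right) = N \left(2 + N\right)$)
$k = 484$ ($k = 22^{2} = 484$)
$\frac{b{\left(75,-153 \right)} + 7178}{k + 39343} = \frac{75 \left(2 + 75\right) + 7178}{484 + 39343} = \frac{75 \cdot 77 + 7178}{39827} = \left(5775 + 7178\right) \frac{1}{39827} = 12953 \cdot \frac{1}{39827} = \frac{12953}{39827}$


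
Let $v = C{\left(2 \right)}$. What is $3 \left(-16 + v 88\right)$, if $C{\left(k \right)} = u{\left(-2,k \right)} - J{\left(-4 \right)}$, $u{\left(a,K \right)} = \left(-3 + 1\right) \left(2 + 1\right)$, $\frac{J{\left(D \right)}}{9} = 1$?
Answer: $-4008$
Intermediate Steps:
$J{\left(D \right)} = 9$ ($J{\left(D \right)} = 9 \cdot 1 = 9$)
$u{\left(a,K \right)} = -6$ ($u{\left(a,K \right)} = \left(-2\right) 3 = -6$)
$C{\left(k \right)} = -15$ ($C{\left(k \right)} = -6 - 9 = -15$)
$v = -15$
$3 \left(-16 + v 88\right) = 3 \left(-16 - 1320\right) = 3 \left(-1336\right) = -4008$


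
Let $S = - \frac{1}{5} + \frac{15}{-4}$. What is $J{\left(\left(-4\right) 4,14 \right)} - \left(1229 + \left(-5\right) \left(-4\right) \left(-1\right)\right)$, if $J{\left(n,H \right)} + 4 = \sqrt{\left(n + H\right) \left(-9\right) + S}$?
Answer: $-1213 + \frac{\sqrt{1405}}{10} \approx -1209.3$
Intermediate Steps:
$S = - \frac{79}{20}$ ($S = \left(-1\right) \frac{1}{5} + 15 \left(- \frac{1}{4}\right) = - \frac{1}{5} - \frac{15}{4} = - \frac{79}{20} \approx -3.95$)
$J{\left(n,H \right)} = -4 + \sqrt{- \frac{79}{20} - 9 H - 9 n}$ ($J{\left(n,H \right)} = -4 + \sqrt{\left(n + H\right) \left(-9\right) - \frac{79}{20}} = -4 + \sqrt{\left(H + n\right) \left(-9\right) - \frac{79}{20}} = -4 + \sqrt{\left(- 9 H - 9 n\right) - \frac{79}{20}} = -4 + \sqrt{- \frac{79}{20} - 9 H - 9 n}$)
$J{\left(\left(-4\right) 4,14 \right)} - \left(1229 + \left(-5\right) \left(-4\right) \left(-1\right)\right) = \left(-4 + \frac{\sqrt{-395 - 12600 - 900 \left(\left(-4\right) 4\right)}}{10}\right) - \left(1229 + \left(-5\right) \left(-4\right) \left(-1\right)\right) = \left(-4 + \frac{\sqrt{-395 - 12600 - -14400}}{10}\right) - \left(1229 + 20 \left(-1\right)\right) = \left(-4 + \frac{\sqrt{-395 - 12600 + 14400}}{10}\right) - 1209 = \left(-4 + \frac{\sqrt{1405}}{10}\right) + \left(-1229 + 20\right) = \left(-4 + \frac{\sqrt{1405}}{10}\right) - 1209 = -1213 + \frac{\sqrt{1405}}{10}$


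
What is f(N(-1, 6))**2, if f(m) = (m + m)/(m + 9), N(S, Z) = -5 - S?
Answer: 64/25 ≈ 2.5600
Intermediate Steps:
f(m) = 2*m/(9 + m) (f(m) = (2*m)/(9 + m) = 2*m/(9 + m))
f(N(-1, 6))**2 = (2*(-5 - 1*(-1))/(9 + (-5 - 1*(-1))))**2 = (2*(-5 + 1)/(9 + (-5 + 1)))**2 = (2*(-4)/(9 - 4))**2 = (2*(-4)/5)**2 = (2*(-4)*(1/5))**2 = (-8/5)**2 = 64/25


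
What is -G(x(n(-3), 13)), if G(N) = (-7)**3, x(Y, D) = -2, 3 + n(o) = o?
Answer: 343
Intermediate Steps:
n(o) = -3 + o
G(N) = -343
-G(x(n(-3), 13)) = -1*(-343) = 343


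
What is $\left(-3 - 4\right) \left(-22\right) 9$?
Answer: $1386$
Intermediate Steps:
$\left(-3 - 4\right) \left(-22\right) 9 = \left(-7\right) \left(-22\right) 9 = 154 \cdot 9 = 1386$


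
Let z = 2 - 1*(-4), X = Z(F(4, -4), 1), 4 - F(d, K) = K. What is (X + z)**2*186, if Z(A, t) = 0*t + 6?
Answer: 26784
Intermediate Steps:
F(d, K) = 4 - K
Z(A, t) = 6 (Z(A, t) = 0 + 6 = 6)
X = 6
z = 6 (z = 2 + 4 = 6)
(X + z)**2*186 = (6 + 6)**2*186 = 12**2*186 = 144*186 = 26784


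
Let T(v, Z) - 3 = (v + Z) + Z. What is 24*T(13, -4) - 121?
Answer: 71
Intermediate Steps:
T(v, Z) = 3 + v + 2*Z (T(v, Z) = 3 + ((v + Z) + Z) = 3 + ((Z + v) + Z) = 3 + (v + 2*Z) = 3 + v + 2*Z)
24*T(13, -4) - 121 = 24*(3 + 13 + 2*(-4)) - 121 = 24*(3 + 13 - 8) - 121 = 24*8 - 121 = 192 - 121 = 71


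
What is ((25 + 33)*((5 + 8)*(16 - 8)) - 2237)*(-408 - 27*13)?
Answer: -2880405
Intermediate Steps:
((25 + 33)*((5 + 8)*(16 - 8)) - 2237)*(-408 - 27*13) = (58*(13*8) - 2237)*(-408 - 351) = (58*104 - 2237)*(-759) = (6032 - 2237)*(-759) = 3795*(-759) = -2880405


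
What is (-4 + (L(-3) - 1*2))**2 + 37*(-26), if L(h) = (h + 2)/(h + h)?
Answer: -33407/36 ≈ -927.97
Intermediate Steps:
L(h) = (2 + h)/(2*h) (L(h) = (2 + h)/((2*h)) = (2 + h)*(1/(2*h)) = (2 + h)/(2*h))
(-4 + (L(-3) - 1*2))**2 + 37*(-26) = (-4 + ((1/2)*(2 - 3)/(-3) - 1*2))**2 + 37*(-26) = (-4 + ((1/2)*(-1/3)*(-1) - 2))**2 - 962 = (-4 + (1/6 - 2))**2 - 962 = (-4 - 11/6)**2 - 962 = (-35/6)**2 - 962 = 1225/36 - 962 = -33407/36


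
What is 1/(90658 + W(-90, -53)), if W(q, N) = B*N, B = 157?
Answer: 1/82337 ≈ 1.2145e-5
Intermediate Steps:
W(q, N) = 157*N
1/(90658 + W(-90, -53)) = 1/(90658 + 157*(-53)) = 1/(90658 - 8321) = 1/82337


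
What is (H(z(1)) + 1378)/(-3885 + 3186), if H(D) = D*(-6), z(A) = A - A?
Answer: -1378/699 ≈ -1.9714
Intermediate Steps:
z(A) = 0
H(D) = -6*D
(H(z(1)) + 1378)/(-3885 + 3186) = (-6*0 + 1378)/(-3885 + 3186) = (0 + 1378)/(-699) = 1378*(-1/699) = -1378/699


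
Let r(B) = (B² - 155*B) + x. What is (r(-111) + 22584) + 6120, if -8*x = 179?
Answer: 465661/8 ≈ 58208.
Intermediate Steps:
x = -179/8 (x = -⅛*179 = -179/8 ≈ -22.375)
r(B) = -179/8 + B² - 155*B (r(B) = (B² - 155*B) - 179/8 = -179/8 + B² - 155*B)
(r(-111) + 22584) + 6120 = ((-179/8 + (-111)² - 155*(-111)) + 22584) + 6120 = ((-179/8 + 12321 + 17205) + 22584) + 6120 = (236029/8 + 22584) + 6120 = 416701/8 + 6120 = 465661/8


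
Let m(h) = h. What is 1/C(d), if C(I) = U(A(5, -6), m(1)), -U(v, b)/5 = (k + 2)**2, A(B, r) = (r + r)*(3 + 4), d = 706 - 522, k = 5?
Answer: -1/245 ≈ -0.0040816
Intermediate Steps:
d = 184
A(B, r) = 14*r (A(B, r) = (2*r)*7 = 14*r)
U(v, b) = -245 (U(v, b) = -5*(5 + 2)**2 = -5*7**2 = -5*49 = -245)
C(I) = -245
1/C(d) = 1/(-245) = -1/245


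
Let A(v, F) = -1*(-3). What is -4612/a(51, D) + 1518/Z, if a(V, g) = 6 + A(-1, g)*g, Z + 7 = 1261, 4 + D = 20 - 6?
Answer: -21700/171 ≈ -126.90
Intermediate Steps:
A(v, F) = 3
D = 10 (D = -4 + (20 - 6) = -4 + 14 = 10)
Z = 1254 (Z = -7 + 1261 = 1254)
a(V, g) = 6 + 3*g
-4612/a(51, D) + 1518/Z = -4612/(6 + 3*10) + 1518/1254 = -4612/(6 + 30) + 1518*(1/1254) = -4612/36 + 23/19 = -4612*1/36 + 23/19 = -1153/9 + 23/19 = -21700/171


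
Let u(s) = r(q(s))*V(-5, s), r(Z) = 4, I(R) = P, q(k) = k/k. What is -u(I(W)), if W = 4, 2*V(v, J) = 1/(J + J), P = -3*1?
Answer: ⅓ ≈ 0.33333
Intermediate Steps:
P = -3
V(v, J) = 1/(4*J) (V(v, J) = 1/(2*(J + J)) = 1/(2*((2*J))) = (1/(2*J))/2 = 1/(4*J))
q(k) = 1
I(R) = -3
u(s) = 1/s (u(s) = 4*(1/(4*s)) = 1/s)
-u(I(W)) = -1/(-3) = -1*(-⅓) = ⅓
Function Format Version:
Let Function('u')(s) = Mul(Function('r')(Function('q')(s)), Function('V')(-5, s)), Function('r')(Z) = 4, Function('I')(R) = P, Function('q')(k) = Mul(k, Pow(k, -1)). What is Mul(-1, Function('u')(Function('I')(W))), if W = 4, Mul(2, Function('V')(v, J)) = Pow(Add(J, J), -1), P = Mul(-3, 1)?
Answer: Rational(1, 3) ≈ 0.33333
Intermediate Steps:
P = -3
Function('V')(v, J) = Mul(Rational(1, 4), Pow(J, -1)) (Function('V')(v, J) = Mul(Rational(1, 2), Pow(Add(J, J), -1)) = Mul(Rational(1, 2), Pow(Mul(2, J), -1)) = Mul(Rational(1, 2), Mul(Rational(1, 2), Pow(J, -1))) = Mul(Rational(1, 4), Pow(J, -1)))
Function('q')(k) = 1
Function('I')(R) = -3
Function('u')(s) = Pow(s, -1) (Function('u')(s) = Mul(4, Mul(Rational(1, 4), Pow(s, -1))) = Pow(s, -1))
Mul(-1, Function('u')(Function('I')(W))) = Mul(-1, Pow(-3, -1)) = Mul(-1, Rational(-1, 3)) = Rational(1, 3)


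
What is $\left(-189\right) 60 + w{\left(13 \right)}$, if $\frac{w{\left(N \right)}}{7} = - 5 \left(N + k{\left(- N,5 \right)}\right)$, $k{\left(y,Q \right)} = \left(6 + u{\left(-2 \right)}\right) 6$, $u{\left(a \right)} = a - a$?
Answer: $-13055$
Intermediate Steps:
$u{\left(a \right)} = 0$
$k{\left(y,Q \right)} = 36$ ($k{\left(y,Q \right)} = \left(6 + 0\right) 6 = 6 \cdot 6 = 36$)
$w{\left(N \right)} = -1260 - 35 N$ ($w{\left(N \right)} = 7 \left(- 5 \left(N + 36\right)\right) = 7 \left(- 5 \left(36 + N\right)\right) = 7 \left(-180 - 5 N\right) = -1260 - 35 N$)
$\left(-189\right) 60 + w{\left(13 \right)} = \left(-189\right) 60 - 1715 = -11340 - 1715 = -13055$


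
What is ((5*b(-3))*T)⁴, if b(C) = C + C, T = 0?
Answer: 0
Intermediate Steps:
b(C) = 2*C
((5*b(-3))*T)⁴ = ((5*(2*(-3)))*0)⁴ = ((5*(-6))*0)⁴ = (-30*0)⁴ = 0⁴ = 0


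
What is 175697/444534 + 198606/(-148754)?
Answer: -31075744033/33063105318 ≈ -0.93989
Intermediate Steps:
175697/444534 + 198606/(-148754) = 175697*(1/444534) + 198606*(-1/148754) = 175697/444534 - 99303/74377 = -31075744033/33063105318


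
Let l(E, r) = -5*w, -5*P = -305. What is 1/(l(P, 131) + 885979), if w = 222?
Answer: 1/884869 ≈ 1.1301e-6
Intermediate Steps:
P = 61 (P = -1/5*(-305) = 61)
l(E, r) = -1110 (l(E, r) = -5*222 = -1110)
1/(l(P, 131) + 885979) = 1/(-1110 + 885979) = 1/884869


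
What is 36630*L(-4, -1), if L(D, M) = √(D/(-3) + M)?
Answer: 12210*√3 ≈ 21148.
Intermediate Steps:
L(D, M) = √(M - D/3) (L(D, M) = √(D*(-⅓) + M) = √(-D/3 + M) = √(M - D/3))
36630*L(-4, -1) = 36630*(√(-3*(-4) + 9*(-1))/3) = 36630*(√(12 - 9)/3) = 36630*(√3/3) = 12210*√3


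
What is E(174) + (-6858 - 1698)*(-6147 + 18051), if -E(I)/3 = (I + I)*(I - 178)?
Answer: -101846448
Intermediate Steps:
E(I) = -6*I*(-178 + I) (E(I) = -3*(I + I)*(I - 178) = -3*2*I*(-178 + I) = -6*I*(-178 + I))
E(174) + (-6858 - 1698)*(-6147 + 18051) = 6*174*(178 - 1*174) + (-6858 - 1698)*(-6147 + 18051) = 6*174*(178 - 174) - 8556*11904 = 6*174*4 - 101850624 = 4176 - 101850624 = -101846448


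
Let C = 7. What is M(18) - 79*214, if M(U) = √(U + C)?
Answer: -16901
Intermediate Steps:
M(U) = √(7 + U) (M(U) = √(U + 7) = √(7 + U))
M(18) - 79*214 = √(7 + 18) - 79*214 = √25 - 16906 = 5 - 16906 = -16901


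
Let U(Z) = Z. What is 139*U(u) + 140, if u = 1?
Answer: 279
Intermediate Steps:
139*U(u) + 140 = 139*1 + 140 = 139 + 140 = 279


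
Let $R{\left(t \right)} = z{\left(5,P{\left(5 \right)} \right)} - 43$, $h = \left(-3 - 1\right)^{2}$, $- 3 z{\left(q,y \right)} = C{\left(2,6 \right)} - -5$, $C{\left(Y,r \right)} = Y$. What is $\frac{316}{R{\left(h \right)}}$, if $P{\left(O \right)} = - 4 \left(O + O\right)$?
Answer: $- \frac{237}{34} \approx -6.9706$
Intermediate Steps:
$P{\left(O \right)} = - 8 O$ ($P{\left(O \right)} = - 4 \cdot 2 O = - 8 O$)
$z{\left(q,y \right)} = - \frac{7}{3}$ ($z{\left(q,y \right)} = - \frac{2 - -5}{3} = - \frac{2 + 5}{3} = \left(- \frac{1}{3}\right) 7 = - \frac{7}{3}$)
$h = 16$ ($h = \left(-4\right)^{2} = 16$)
$R{\left(t \right)} = - \frac{136}{3}$ ($R{\left(t \right)} = - \frac{7}{3} - 43 = - \frac{136}{3}$)
$\frac{316}{R{\left(h \right)}} = \frac{316}{- \frac{136}{3}} = 316 \left(- \frac{3}{136}\right) = - \frac{237}{34}$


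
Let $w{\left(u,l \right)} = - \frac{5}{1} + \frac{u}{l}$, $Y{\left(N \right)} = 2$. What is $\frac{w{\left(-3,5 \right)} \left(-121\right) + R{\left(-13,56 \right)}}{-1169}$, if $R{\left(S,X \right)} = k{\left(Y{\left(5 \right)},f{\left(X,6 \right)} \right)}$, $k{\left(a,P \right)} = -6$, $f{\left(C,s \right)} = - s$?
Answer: $- \frac{3358}{5845} \approx -0.57451$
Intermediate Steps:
$w{\left(u,l \right)} = -5 + \frac{u}{l}$ ($w{\left(u,l \right)} = \left(-5\right) 1 + \frac{u}{l} = -5 + \frac{u}{l}$)
$R{\left(S,X \right)} = -6$
$\frac{w{\left(-3,5 \right)} \left(-121\right) + R{\left(-13,56 \right)}}{-1169} = \frac{\left(-5 - \frac{3}{5}\right) \left(-121\right) - 6}{-1169} = \left(\left(-5 - \frac{3}{5}\right) \left(-121\right) - 6\right) \left(- \frac{1}{1169}\right) = \left(\left(- \frac{28}{5}\right) \left(-121\right) - 6\right) \left(- \frac{1}{1169}\right) = \left(\frac{3388}{5} - 6\right) \left(- \frac{1}{1169}\right) = \frac{3358}{5} \left(- \frac{1}{1169}\right) = - \frac{3358}{5845}$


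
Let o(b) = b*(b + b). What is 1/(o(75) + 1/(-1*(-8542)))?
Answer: 8542/96097501 ≈ 8.8889e-5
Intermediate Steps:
o(b) = 2*b**2 (o(b) = b*(2*b) = 2*b**2)
1/(o(75) + 1/(-1*(-8542))) = 1/(2*75**2 + 1/(-1*(-8542))) = 1/(2*5625 + 1/8542) = 1/(11250 + 1/8542) = 1/(96097501/8542) = 8542/96097501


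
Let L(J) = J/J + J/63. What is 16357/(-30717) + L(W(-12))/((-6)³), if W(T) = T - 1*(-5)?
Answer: -445052/829359 ≈ -0.53662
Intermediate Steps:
W(T) = 5 + T (W(T) = T + 5 = 5 + T)
L(J) = 1 + J/63 (L(J) = 1 + J*(1/63) = 1 + J/63)
16357/(-30717) + L(W(-12))/((-6)³) = 16357/(-30717) + (1 + (5 - 12)/63)/((-6)³) = 16357*(-1/30717) + (1 + (1/63)*(-7))/(-216) = -16357/30717 + (1 - ⅑)*(-1/216) = -16357/30717 + (8/9)*(-1/216) = -16357/30717 - 1/243 = -445052/829359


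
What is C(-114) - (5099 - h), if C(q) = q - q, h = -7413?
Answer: -12512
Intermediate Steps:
C(q) = 0
C(-114) - (5099 - h) = 0 - (5099 - 1*(-7413)) = 0 - (5099 + 7413) = 0 - 1*12512 = 0 - 12512 = -12512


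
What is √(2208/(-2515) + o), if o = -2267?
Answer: I*√14344838195/2515 ≈ 47.622*I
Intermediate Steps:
√(2208/(-2515) + o) = √(2208/(-2515) - 2267) = √(2208*(-1/2515) - 2267) = √(-2208/2515 - 2267) = √(-5703713/2515) = I*√14344838195/2515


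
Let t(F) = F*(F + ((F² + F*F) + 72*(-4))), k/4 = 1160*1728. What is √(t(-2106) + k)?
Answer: 6*I*√518559843 ≈ 1.3663e+5*I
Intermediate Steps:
k = 8017920 (k = 4*(1160*1728) = 4*2004480 = 8017920)
t(F) = F*(-288 + F + 2*F²) (t(F) = F*(F + ((F² + F²) - 288)) = F*(F + (2*F² - 288)) = F*(F + (-288 + 2*F²)) = F*(-288 + F + 2*F²))
√(t(-2106) + k) = √(-2106*(-288 - 2106 + 2*(-2106)²) + 8017920) = √(-2106*(-288 - 2106 + 2*4435236) + 8017920) = √(-2106*(-288 - 2106 + 8870472) + 8017920) = √(-2106*8868078 + 8017920) = √(-18676172268 + 8017920) = √(-18668154348) = 6*I*√518559843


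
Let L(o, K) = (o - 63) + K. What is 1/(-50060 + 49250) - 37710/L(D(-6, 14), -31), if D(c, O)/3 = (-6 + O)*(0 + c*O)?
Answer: 3054299/170910 ≈ 17.871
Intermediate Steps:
D(c, O) = 3*O*c*(-6 + O) (D(c, O) = 3*((-6 + O)*(0 + c*O)) = 3*((-6 + O)*(0 + O*c)) = 3*((-6 + O)*(O*c)) = 3*(O*c*(-6 + O)) = 3*O*c*(-6 + O))
L(o, K) = -63 + K + o (L(o, K) = (-63 + o) + K = -63 + K + o)
1/(-50060 + 49250) - 37710/L(D(-6, 14), -31) = 1/(-50060 + 49250) - 37710/(-63 - 31 + 3*14*(-6)*(-6 + 14)) = 1/(-810) - 37710/(-63 - 31 + 3*14*(-6)*8) = -1/810 - 37710/(-63 - 31 - 2016) = -1/810 - 37710/(-2110) = -1/810 - 37710*(-1)/2110 = -1/810 - 1*(-3771/211) = -1/810 + 3771/211 = 3054299/170910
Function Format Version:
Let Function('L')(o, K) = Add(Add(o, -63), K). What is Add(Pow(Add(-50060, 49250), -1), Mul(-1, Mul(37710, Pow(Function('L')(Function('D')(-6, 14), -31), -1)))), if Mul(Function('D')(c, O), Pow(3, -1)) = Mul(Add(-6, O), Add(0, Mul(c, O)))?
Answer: Rational(3054299, 170910) ≈ 17.871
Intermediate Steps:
Function('D')(c, O) = Mul(3, O, c, Add(-6, O)) (Function('D')(c, O) = Mul(3, Mul(Add(-6, O), Add(0, Mul(c, O)))) = Mul(3, Mul(Add(-6, O), Add(0, Mul(O, c)))) = Mul(3, Mul(Add(-6, O), Mul(O, c))) = Mul(3, Mul(O, c, Add(-6, O))) = Mul(3, O, c, Add(-6, O)))
Function('L')(o, K) = Add(-63, K, o) (Function('L')(o, K) = Add(Add(-63, o), K) = Add(-63, K, o))
Add(Pow(Add(-50060, 49250), -1), Mul(-1, Mul(37710, Pow(Function('L')(Function('D')(-6, 14), -31), -1)))) = Add(Pow(Add(-50060, 49250), -1), Mul(-1, Mul(37710, Pow(Add(-63, -31, Mul(3, 14, -6, Add(-6, 14))), -1)))) = Add(Pow(-810, -1), Mul(-1, Mul(37710, Pow(Add(-63, -31, Mul(3, 14, -6, 8)), -1)))) = Add(Rational(-1, 810), Mul(-1, Mul(37710, Pow(Add(-63, -31, -2016), -1)))) = Add(Rational(-1, 810), Mul(-1, Mul(37710, Pow(-2110, -1)))) = Add(Rational(-1, 810), Mul(-1, Mul(37710, Rational(-1, 2110)))) = Add(Rational(-1, 810), Mul(-1, Rational(-3771, 211))) = Add(Rational(-1, 810), Rational(3771, 211)) = Rational(3054299, 170910)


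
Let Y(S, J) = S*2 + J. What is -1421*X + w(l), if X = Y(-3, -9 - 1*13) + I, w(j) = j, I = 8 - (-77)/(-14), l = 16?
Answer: 72503/2 ≈ 36252.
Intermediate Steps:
Y(S, J) = J + 2*S (Y(S, J) = 2*S + J = J + 2*S)
I = 5/2 (I = 8 - (-77)*(-1)/14 = 8 - 7*11/14 = 8 - 11/2 = 5/2 ≈ 2.5000)
X = -51/2 (X = ((-9 - 1*13) + 2*(-3)) + 5/2 = ((-9 - 13) - 6) + 5/2 = (-22 - 6) + 5/2 = -28 + 5/2 = -51/2 ≈ -25.500)
-1421*X + w(l) = -1421*(-51/2) + 16 = 72471/2 + 16 = 72503/2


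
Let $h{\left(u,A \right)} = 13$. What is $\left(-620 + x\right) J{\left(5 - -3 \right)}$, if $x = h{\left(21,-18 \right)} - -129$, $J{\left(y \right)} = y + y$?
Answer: $-7648$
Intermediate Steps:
$J{\left(y \right)} = 2 y$
$x = 142$ ($x = 13 - -129 = 13 + 129 = 142$)
$\left(-620 + x\right) J{\left(5 - -3 \right)} = \left(-620 + 142\right) 2 \left(5 - -3\right) = - 478 \cdot 2 \left(5 + 3\right) = - 478 \cdot 2 \cdot 8 = \left(-478\right) 16 = -7648$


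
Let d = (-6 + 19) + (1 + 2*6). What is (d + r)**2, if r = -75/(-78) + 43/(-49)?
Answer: 1104299361/1623076 ≈ 680.37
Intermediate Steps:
d = 26 (d = 13 + (1 + 12) = 13 + 13 = 26)
r = 107/1274 (r = -75*(-1/78) + 43*(-1/49) = 25/26 - 43/49 = 107/1274 ≈ 0.083987)
(d + r)**2 = (26 + 107/1274)**2 = (33231/1274)**2 = 1104299361/1623076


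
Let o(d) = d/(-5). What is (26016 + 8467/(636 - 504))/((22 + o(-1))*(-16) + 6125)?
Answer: 17212895/3808068 ≈ 4.5201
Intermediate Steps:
o(d) = -d/5 (o(d) = d*(-1/5) = -d/5)
(26016 + 8467/(636 - 504))/((22 + o(-1))*(-16) + 6125) = (26016 + 8467/(636 - 504))/((22 - 1/5*(-1))*(-16) + 6125) = (26016 + 8467/132)/((22 + 1/5)*(-16) + 6125) = (26016 + 8467*(1/132))/((111/5)*(-16) + 6125) = (26016 + 8467/132)/(-1776/5 + 6125) = 3442579/(132*(28849/5)) = (3442579/132)*(5/28849) = 17212895/3808068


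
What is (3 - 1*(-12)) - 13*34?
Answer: -427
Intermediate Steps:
(3 - 1*(-12)) - 13*34 = (3 + 12) - 442 = 15 - 442 = -427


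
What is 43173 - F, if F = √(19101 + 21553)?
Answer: 43173 - √40654 ≈ 42971.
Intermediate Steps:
F = √40654 ≈ 201.63
43173 - F = 43173 - √40654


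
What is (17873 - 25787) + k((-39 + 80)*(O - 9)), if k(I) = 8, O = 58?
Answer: -7906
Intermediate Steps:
(17873 - 25787) + k((-39 + 80)*(O - 9)) = (17873 - 25787) + 8 = -7914 + 8 = -7906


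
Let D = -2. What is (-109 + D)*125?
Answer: -13875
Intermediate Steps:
(-109 + D)*125 = (-109 - 2)*125 = -111*125 = -13875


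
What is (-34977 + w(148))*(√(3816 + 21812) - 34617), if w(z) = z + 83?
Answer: 1202802282 - 69492*√6407 ≈ 1.1972e+9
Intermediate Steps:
w(z) = 83 + z
(-34977 + w(148))*(√(3816 + 21812) - 34617) = (-34977 + (83 + 148))*(√(3816 + 21812) - 34617) = (-34977 + 231)*(√25628 - 34617) = -34746*(2*√6407 - 34617) = -34746*(-34617 + 2*√6407) = 1202802282 - 69492*√6407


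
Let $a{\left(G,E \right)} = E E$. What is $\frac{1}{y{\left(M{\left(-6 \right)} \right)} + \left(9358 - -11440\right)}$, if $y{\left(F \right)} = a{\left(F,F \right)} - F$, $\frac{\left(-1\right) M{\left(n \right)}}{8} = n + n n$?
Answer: $\frac{1}{78638} \approx 1.2716 \cdot 10^{-5}$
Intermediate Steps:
$a{\left(G,E \right)} = E^{2}$
$M{\left(n \right)} = - 8 n - 8 n^{2}$ ($M{\left(n \right)} = - 8 \left(n + n n\right) = - 8 \left(n + n^{2}\right) = - 8 n - 8 n^{2}$)
$y{\left(F \right)} = F^{2} - F$
$\frac{1}{y{\left(M{\left(-6 \right)} \right)} + \left(9358 - -11440\right)} = \frac{1}{\left(-8\right) \left(-6\right) \left(1 - 6\right) \left(-1 - - 48 \left(1 - 6\right)\right) + \left(9358 - -11440\right)} = \frac{1}{\left(-8\right) \left(-6\right) \left(-5\right) \left(-1 - \left(-48\right) \left(-5\right)\right) + \left(9358 + 11440\right)} = \frac{1}{- 240 \left(-1 - 240\right) + 20798} = \frac{1}{\left(-240\right) \left(-241\right) + 20798} = \frac{1}{57840 + 20798} = \frac{1}{78638}$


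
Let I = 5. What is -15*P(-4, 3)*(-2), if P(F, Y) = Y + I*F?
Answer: -510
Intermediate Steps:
P(F, Y) = Y + 5*F
-15*P(-4, 3)*(-2) = -15*(3 + 5*(-4))*(-2) = -15*(3 - 20)*(-2) = -15*(-17)*(-2) = 255*(-2) = -510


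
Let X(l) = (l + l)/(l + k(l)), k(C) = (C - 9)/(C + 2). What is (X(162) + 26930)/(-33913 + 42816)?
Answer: 79961074/26433007 ≈ 3.0250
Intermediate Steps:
k(C) = (-9 + C)/(2 + C)
X(l) = 2*l/(l + (-9 + l)/(2 + l)) (X(l) = (l + l)/(l + (-9 + l)/(2 + l)) = (2*l)/(l + (-9 + l)/(2 + l)) = 2*l/(l + (-9 + l)/(2 + l)))
(X(162) + 26930)/(-33913 + 42816) = (2*162*(2 + 162)/(-9 + 162 + 162*(2 + 162)) + 26930)/(-33913 + 42816) = (2*162*164/(-9 + 162 + 162*164) + 26930)/8903 = (2*162*164/(-9 + 162 + 26568) + 26930)*(1/8903) = (2*162*164/26721 + 26930)*(1/8903) = (2*162*(1/26721)*164 + 26930)*(1/8903) = (5904/2969 + 26930)*(1/8903) = (79961074/2969)*(1/8903) = 79961074/26433007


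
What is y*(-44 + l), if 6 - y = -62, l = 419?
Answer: 25500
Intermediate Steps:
y = 68 (y = 6 - 1*(-62) = 6 + 62 = 68)
y*(-44 + l) = 68*(-44 + 419) = 68*375 = 25500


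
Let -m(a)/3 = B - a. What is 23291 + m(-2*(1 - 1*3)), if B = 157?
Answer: 22832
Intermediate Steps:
m(a) = -471 + 3*a (m(a) = -3*(157 - a) = -471 + 3*a)
23291 + m(-2*(1 - 1*3)) = 23291 + (-471 + 3*(-2*(1 - 1*3))) = 23291 + (-471 + 3*(-2*(1 - 3))) = 23291 + (-471 + 3*(-2*(-2))) = 23291 + (-471 + 3*4) = 23291 + (-471 + 12) = 23291 - 459 = 22832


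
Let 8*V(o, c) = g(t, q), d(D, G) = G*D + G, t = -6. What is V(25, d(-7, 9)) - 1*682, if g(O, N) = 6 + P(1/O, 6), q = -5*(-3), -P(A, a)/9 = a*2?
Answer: -2779/4 ≈ -694.75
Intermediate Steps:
P(A, a) = -18*a (P(A, a) = -9*a*2 = -18*a)
q = 15
g(O, N) = -102 (g(O, N) = 6 - 18*6 = 6 - 108 = -102)
d(D, G) = G + D*G (d(D, G) = D*G + G = G + D*G)
V(o, c) = -51/4 (V(o, c) = (1/8)*(-102) = -51/4)
V(25, d(-7, 9)) - 1*682 = -51/4 - 1*682 = -51/4 - 682 = -2779/4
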